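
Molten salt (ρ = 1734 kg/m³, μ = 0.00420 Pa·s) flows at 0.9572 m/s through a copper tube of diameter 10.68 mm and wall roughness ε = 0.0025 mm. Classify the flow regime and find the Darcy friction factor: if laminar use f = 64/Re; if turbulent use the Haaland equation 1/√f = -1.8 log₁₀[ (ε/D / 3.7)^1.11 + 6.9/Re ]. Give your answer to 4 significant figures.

Re = ρVD/μ = 1734·0.9572·0.01068/0.0042 = 4221.
Re > 4000 → turbulent. ε/D = 2.5e-06/0.01068 = 0.000234; Haaland: 1/√f = -1.8 log₁₀[2.18e-05 + 0.00163] = 5.005, so f = 0.03991.

f ≈ 0.03991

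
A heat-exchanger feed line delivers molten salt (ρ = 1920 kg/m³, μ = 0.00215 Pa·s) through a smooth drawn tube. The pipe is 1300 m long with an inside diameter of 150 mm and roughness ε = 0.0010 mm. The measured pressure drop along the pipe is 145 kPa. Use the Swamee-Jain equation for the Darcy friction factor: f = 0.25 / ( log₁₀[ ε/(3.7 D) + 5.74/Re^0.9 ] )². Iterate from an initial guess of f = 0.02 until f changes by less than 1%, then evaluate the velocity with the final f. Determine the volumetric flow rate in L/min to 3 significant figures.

Q ≈ 1080 L/min

Rearranging Darcy-Weisbach: V = √(2·ΔP·D/(f·L·ρ)). With ε/D = 1e-06/0.15 = 6.67e-06, iterate starting from f = 0.02:
  f = 0.02 → V = √(2·1.45e+05·0.15/(0.02·1300·1920)) = 0.9335 m/s; Re = ρVD/μ = 1.25e+05; f → 0.0171
  f = 0.0171 → V = 1.009 m/s; Re = 1.352e+05; f → 0.01684
  f = 0.01684 → V = 1.017 m/s; Re = 1.363e+05; f → 0.01681
Converged (Δf/f < 1%). With the final f = 0.01681: V = √(2·1.45e+05·0.15/(0.01681·1300·1920)) = 1.018 m/s.
Q = V·A = 1.018·(π/4·0.15²) = 0.01799 m³/s = 1080 L/min.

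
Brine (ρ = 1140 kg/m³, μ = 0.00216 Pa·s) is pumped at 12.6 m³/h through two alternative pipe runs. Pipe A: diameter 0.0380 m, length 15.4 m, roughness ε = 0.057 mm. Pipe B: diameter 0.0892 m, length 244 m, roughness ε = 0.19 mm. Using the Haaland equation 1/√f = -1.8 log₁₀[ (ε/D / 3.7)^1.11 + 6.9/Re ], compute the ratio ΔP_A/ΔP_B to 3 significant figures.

ΔP_A/ΔP_B ≈ 3.86

Pipe A: V = Q/A = 0.0035/0.001134 = 3.086 m/s; Re = 6.189e+04; ε/D = 0.0015; Haaland → f = 0.02452; ΔP_A = f(L/D)(ρV²/2) = 5.394e+04 Pa.
Pipe B: V = Q/A = 0.0035/0.006249 = 0.5601 m/s; Re = 2.637e+04; ε/D = 0.00213; Haaland → f = 0.02855; ΔP_B = f(L/D)(ρV²/2) = 1.396e+04 Pa.
ΔP_A/ΔP_B = 5.394e+04/1.396e+04 = 3.86.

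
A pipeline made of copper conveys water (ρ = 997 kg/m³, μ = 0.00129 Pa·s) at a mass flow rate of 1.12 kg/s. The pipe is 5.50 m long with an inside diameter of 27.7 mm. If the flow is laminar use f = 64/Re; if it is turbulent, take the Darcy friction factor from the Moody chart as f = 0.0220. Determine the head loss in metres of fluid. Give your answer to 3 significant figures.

A = πD²/4 = π(0.0277)²/4 = 0.0006026 m²; mean velocity V = ṁ/(ρA) = 1.12/(997 · 0.0006026) = 1.864 m/s.
Reynolds number Re = ρVD/μ = 997 · 1.864 · 0.0277 / 0.00129 = 3.991e+04.
Re > 4000 → turbulent; use the Moody-chart value f = 0.0220.
Darcy-Weisbach: ΔP = f(L/D)(ρV²/2) = 0.022·(5.5/0.0277)·(997·1.864²/2) = 0.022·198.6·1732 = 7567 Pa.
Head loss h_f = ΔP/(ρg) = 7567/(997·9.81) = 0.774 m.

h_f ≈ 0.774 m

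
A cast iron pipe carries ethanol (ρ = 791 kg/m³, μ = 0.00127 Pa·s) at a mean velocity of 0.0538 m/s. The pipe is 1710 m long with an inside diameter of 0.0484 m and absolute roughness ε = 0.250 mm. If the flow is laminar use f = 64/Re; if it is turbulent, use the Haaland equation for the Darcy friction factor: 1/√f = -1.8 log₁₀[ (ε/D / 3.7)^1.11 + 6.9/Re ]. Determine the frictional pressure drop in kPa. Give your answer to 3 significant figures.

Reynolds number Re = ρVD/μ = 791 · 0.0538 · 0.0484 / 0.00127 = 1622.
Re < 2300 → laminar flow, so f = 64/Re = 64/1622 = 0.03946 (the turbulent correlation is not needed).
Darcy-Weisbach: ΔP = f(L/D)(ρV²/2) = 0.03946·(1710/0.0484)·(791·0.0538²/2) = 0.03946·3.533e+04·1.145 = 1596 Pa.
ΔP = 1596 Pa = 1.60 kPa.

ΔP ≈ 1.60 kPa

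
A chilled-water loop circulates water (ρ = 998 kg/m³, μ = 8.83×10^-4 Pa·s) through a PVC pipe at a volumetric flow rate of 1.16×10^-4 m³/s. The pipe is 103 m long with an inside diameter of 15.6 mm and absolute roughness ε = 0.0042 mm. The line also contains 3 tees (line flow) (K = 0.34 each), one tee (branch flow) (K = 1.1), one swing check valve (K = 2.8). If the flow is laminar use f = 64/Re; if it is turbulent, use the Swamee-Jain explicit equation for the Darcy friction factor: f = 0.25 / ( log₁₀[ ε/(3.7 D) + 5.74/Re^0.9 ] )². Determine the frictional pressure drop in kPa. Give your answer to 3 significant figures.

Cross-sectional area A = πD²/4 = π(0.0156)²/4 = 0.0001911 m²; mean velocity V = Q/A = 0.000116/0.0001911 = 0.6069 m/s.
Reynolds number Re = ρVD/μ = 998 · 0.6069 · 0.0156 / 0.000883 = 1.07e+04.
Re > 4000 → turbulent. Relative roughness ε/D = 4.2e-06/0.0156 = 0.000269. Swamee-Jain: f = 0.25/(log₁₀[0.000269/3.7 + 5.74/1.07e+04^0.9])² = 0.25/(log₁₀[7.28e-05 + 0.00136])² = 0.25/(-2.845)² = 0.03089.
Total minor-loss coefficient ΣK = 3·0.34 + 1·1.1 + 1·2.8 = 4.92.
ΔP = [f·L/D + ΣK]·(ρV²/2) = [0.03089·103/0.0156 + 4.92]·(998·0.6069²/2) = [204 + 4.92]·183.8 = 3.839e+04 Pa.
ΔP = 3.839e+04 Pa = 38.4 kPa.

ΔP ≈ 38.4 kPa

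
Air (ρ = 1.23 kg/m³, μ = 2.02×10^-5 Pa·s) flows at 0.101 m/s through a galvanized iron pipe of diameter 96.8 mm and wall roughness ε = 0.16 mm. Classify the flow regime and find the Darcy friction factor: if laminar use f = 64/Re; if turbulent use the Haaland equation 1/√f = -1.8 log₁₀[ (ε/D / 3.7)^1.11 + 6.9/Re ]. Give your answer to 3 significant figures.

Re = ρVD/μ = 1.23·0.101·0.0968/2.02e-05 = 595.3.
Re < 2300 → laminar, so f = 64/Re = 0.1075 (roughness is irrelevant in laminar flow).

f ≈ 0.108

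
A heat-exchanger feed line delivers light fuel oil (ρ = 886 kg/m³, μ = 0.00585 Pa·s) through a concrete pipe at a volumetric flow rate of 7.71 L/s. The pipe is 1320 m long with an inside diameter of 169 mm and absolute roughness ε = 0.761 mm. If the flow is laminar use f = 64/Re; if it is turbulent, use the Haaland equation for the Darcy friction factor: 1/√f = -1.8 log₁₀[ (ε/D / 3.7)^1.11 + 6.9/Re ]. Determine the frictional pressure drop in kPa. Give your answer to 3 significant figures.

ΔP ≈ 15.4 kPa

Q = 7.71 L/s = 7.71/1000 = 0.00771 m³/s.
Cross-sectional area A = πD²/4 = π(0.169)²/4 = 0.02243 m²; mean velocity V = Q/A = 0.00771/0.02243 = 0.3437 m/s.
Reynolds number Re = ρVD/μ = 886 · 0.3437 · 0.169 / 0.00585 = 8797.
Re > 4000 → turbulent. Relative roughness ε/D = 0.000761/0.169 = 0.0045. Haaland: 1/√f = -1.8 log₁₀[(0.0045/3.7)^1.11 + 6.9/8797] = -1.8 log₁₀[0.000582 + 0.000784] = 5.156, so f = 0.03761.
Darcy-Weisbach: ΔP = f(L/D)(ρV²/2) = 0.03761·(1320/0.169)·(886·0.3437²/2) = 0.03761·7811·52.33 = 1.537e+04 Pa.
ΔP = 1.537e+04 Pa = 15.4 kPa.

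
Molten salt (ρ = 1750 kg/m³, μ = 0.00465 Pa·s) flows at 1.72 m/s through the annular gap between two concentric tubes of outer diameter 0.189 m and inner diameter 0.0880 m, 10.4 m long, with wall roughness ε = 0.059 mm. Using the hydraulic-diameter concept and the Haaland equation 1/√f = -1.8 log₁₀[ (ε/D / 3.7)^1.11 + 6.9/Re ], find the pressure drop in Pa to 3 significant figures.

Hydraulic diameter D_h = 4A/P = D_o - D_i = 0.189 - 0.088 = 0.101 m.
Re = ρVD_h/μ = 1750·1.72·0.101/0.00465 = 6.538e+04.
ε/D_h = 5.9e-05/0.101 = 0.000584; Haaland gives 1/√f = -1.8 log₁₀[6.03e-05+0.000106] = 6.805, so f = 0.0216.
ΔP = f(L/D_h)(ρV²/2) = 0.0216·10.4/0.101·2589 = 5757 Pa.

ΔP ≈ 5760 Pa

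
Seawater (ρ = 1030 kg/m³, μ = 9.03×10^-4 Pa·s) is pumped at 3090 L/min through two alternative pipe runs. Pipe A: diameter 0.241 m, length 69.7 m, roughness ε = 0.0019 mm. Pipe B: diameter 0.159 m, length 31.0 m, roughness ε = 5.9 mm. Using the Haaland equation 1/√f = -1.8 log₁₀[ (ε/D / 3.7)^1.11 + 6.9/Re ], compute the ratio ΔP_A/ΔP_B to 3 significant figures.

ΔP_A/ΔP_B ≈ 0.0641

Pipe A: V = Q/A = 0.0515/0.04562 = 1.129 m/s; Re = 3.103e+05; ε/D = 7.88e-06; Haaland → f = 0.01432; ΔP_A = f(L/D)(ρV²/2) = 2718 Pa.
Pipe B: V = Q/A = 0.0515/0.01986 = 2.594 m/s; Re = 4.704e+05; ε/D = 0.0371; Haaland → f = 0.06276; ΔP_B = f(L/D)(ρV²/2) = 4.24e+04 Pa.
ΔP_A/ΔP_B = 2718/4.24e+04 = 0.0641.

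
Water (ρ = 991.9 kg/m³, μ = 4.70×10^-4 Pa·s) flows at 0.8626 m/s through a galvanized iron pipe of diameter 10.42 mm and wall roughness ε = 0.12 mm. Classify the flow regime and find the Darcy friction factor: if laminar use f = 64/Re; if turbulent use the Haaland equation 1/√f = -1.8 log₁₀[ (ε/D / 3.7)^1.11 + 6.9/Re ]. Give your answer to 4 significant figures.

Re = ρVD/μ = 991.9·0.8626·0.01042/0.00047 = 1.897e+04.
Re > 4000 → turbulent. ε/D = 0.00012/0.01042 = 0.0115; Haaland: 1/√f = -1.8 log₁₀[0.00165 + 0.000364] = 4.853, so f = 0.04246.

f ≈ 0.04246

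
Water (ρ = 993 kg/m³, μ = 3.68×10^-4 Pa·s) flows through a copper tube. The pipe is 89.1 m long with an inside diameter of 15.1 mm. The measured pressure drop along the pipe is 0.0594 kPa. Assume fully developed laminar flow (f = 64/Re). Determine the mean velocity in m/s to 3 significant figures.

V ≈ 0.0129 m/s

For laminar flow, f = 64/Re with Re = ρVD/μ, so Darcy-Weisbach reduces to ΔP = 32μLV/D². Solving for V: V = ΔP·D²/(32μL) = 59.4·(0.0151)²/(32·0.000368·89.1) = 0.01291 m/s.
Check: Re = ρVD/μ = 993·0.01291·0.0151/0.000368 = 525.9 < 2300, so the laminar assumption holds.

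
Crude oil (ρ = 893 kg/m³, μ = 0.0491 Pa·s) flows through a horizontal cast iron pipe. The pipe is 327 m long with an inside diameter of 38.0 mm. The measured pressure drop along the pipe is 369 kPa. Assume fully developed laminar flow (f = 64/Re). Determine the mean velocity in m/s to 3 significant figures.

V ≈ 1.04 m/s

For laminar flow, f = 64/Re with Re = ρVD/μ, so Darcy-Weisbach reduces to ΔP = 32μLV/D². Solving for V: V = ΔP·D²/(32μL) = 3.69e+05·(0.038)²/(32·0.0491·327) = 1.037 m/s.
Check: Re = ρVD/μ = 893·1.037·0.038/0.0491 = 716.8 < 2300, so the laminar assumption holds.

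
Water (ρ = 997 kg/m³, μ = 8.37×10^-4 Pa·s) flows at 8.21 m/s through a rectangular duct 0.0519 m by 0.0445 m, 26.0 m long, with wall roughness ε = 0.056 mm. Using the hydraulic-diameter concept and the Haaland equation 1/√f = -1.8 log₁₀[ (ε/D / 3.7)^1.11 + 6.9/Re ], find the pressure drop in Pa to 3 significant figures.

ΔP ≈ 382000 Pa

Hydraulic diameter D_h = 4A/P = 4·(0.0519·0.0445)/(2·(0.0519+0.0445)) = 0.009238/0.1928 = 0.04792 m.
Re = ρVD_h/μ = 997·8.21·0.04792/0.000837 = 4.686e+05.
ε/D_h = 5.6e-05/0.04792 = 0.00117; Haaland gives 1/√f = -1.8 log₁₀[0.00013+1.47e-05] = 6.91, so f = 0.02094.
ΔP = f(L/D_h)(ρV²/2) = 0.02094·26/0.04792·3.36e+04 = 3.818e+05 Pa.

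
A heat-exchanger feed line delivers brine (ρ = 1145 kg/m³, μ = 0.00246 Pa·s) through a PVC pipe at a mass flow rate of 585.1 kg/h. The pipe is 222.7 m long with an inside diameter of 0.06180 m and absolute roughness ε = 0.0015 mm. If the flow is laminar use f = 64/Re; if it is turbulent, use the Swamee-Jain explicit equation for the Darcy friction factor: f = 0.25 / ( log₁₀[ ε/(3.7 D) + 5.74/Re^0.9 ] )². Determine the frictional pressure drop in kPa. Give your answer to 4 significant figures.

ΔP ≈ 0.2172 kPa

ṁ = 585.1 kg/h = 585.1/3600 = 0.1625 kg/s.
A = πD²/4 = π(0.0618)²/4 = 0.003 m²; mean velocity V = ṁ/(ρA) = 0.1625/(1145 · 0.003) = 0.04732 m/s.
Reynolds number Re = ρVD/μ = 1145 · 0.04732 · 0.0618 / 0.00246 = 1361.
Re < 2300 → laminar flow, so f = 64/Re = 64/1361 = 0.04702 (the turbulent correlation is not needed).
Darcy-Weisbach: ΔP = f(L/D)(ρV²/2) = 0.04702·(222.7/0.0618)·(1145·0.04732²/2) = 0.04702·3604·1.282 = 217.2 Pa.
ΔP = 217.2 Pa = 0.2172 kPa.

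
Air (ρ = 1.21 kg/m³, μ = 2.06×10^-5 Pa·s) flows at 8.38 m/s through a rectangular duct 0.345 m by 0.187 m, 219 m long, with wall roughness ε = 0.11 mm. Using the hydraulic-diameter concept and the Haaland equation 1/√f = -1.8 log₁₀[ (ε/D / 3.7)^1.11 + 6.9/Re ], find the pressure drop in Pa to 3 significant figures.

Hydraulic diameter D_h = 4A/P = 4·(0.345·0.187)/(2·(0.345+0.187)) = 0.2581/1.064 = 0.2425 m.
Re = ρVD_h/μ = 1.21·8.38·0.2425/2.06e-05 = 1.194e+05.
ε/D_h = 0.00011/0.2425 = 0.000454; Haaland gives 1/√f = -1.8 log₁₀[4.55e-05+5.78e-05] = 7.175, so f = 0.01943.
ΔP = f(L/D_h)(ρV²/2) = 0.01943·219/0.2425·42.49 = 745.3 Pa.

ΔP ≈ 745 Pa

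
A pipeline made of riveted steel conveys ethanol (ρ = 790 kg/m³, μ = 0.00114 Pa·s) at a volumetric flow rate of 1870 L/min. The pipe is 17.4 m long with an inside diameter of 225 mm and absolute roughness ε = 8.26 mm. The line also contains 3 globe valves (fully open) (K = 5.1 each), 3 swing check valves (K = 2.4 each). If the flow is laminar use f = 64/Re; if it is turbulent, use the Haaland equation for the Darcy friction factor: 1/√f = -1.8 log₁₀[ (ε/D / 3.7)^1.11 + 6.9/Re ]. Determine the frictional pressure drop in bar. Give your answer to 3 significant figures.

Q = 1870 L/min = 1870/60000 = 0.03117 m³/s.
Cross-sectional area A = πD²/4 = π(0.225)²/4 = 0.03976 m²; mean velocity V = Q/A = 0.03117/0.03976 = 0.7839 m/s.
Reynolds number Re = ρVD/μ = 790 · 0.7839 · 0.225 / 0.00114 = 1.222e+05.
Re > 4000 → turbulent. Relative roughness ε/D = 0.00826/0.225 = 0.0367. Haaland: 1/√f = -1.8 log₁₀[(0.0367/3.7)^1.11 + 6.9/1.222e+05] = -1.8 log₁₀[0.00597 + 5.65e-05] = 3.995, so f = 0.06264.
Total minor-loss coefficient ΣK = 3·5.1 + 3·2.4 = 22.5.
ΔP = [f·L/D + ΣK]·(ρV²/2) = [0.06264·17.4/0.225 + 22.5]·(790·0.7839²/2) = [4.844 + 22.5]·242.7 = 6636 Pa.
ΔP = 6636 Pa = 0.0664 bar.

ΔP ≈ 0.0664 bar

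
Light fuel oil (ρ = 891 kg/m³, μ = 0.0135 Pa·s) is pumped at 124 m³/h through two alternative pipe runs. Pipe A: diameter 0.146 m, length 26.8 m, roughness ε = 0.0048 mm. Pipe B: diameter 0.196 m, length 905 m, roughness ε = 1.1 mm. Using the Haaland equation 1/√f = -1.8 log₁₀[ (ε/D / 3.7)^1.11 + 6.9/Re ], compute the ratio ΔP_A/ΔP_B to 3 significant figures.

ΔP_A/ΔP_B ≈ 0.0920

Pipe A: V = Q/A = 0.03444/0.01674 = 2.057 m/s; Re = 1.983e+04; ε/D = 3.29e-05; Haaland → f = 0.02585; ΔP_A = f(L/D)(ρV²/2) = 8949 Pa.
Pipe B: V = Q/A = 0.03444/0.03017 = 1.142 m/s; Re = 1.477e+04; ε/D = 0.00561; Haaland → f = 0.03627; ΔP_B = f(L/D)(ρV²/2) = 9.723e+04 Pa.
ΔP_A/ΔP_B = 8949/9.723e+04 = 0.0920.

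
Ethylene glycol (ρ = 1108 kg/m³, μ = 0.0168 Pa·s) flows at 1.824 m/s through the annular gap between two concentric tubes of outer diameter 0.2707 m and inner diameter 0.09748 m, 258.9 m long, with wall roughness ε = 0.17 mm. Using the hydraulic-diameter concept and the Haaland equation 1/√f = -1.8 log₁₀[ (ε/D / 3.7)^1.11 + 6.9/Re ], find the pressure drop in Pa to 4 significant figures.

Hydraulic diameter D_h = 4A/P = D_o - D_i = 0.2707 - 0.09748 = 0.1732 m.
Re = ρVD_h/μ = 1108·1.824·0.1732/0.0168 = 2.084e+04.
ε/D_h = 0.00017/0.1732 = 0.000981; Haaland gives 1/√f = -1.8 log₁₀[0.000107+0.000331] = 6.045, so f = 0.02737.
ΔP = f(L/D_h)(ρV²/2) = 0.02737·258.9/0.1732·1843 = 7.539e+04 Pa.

ΔP ≈ 75390 Pa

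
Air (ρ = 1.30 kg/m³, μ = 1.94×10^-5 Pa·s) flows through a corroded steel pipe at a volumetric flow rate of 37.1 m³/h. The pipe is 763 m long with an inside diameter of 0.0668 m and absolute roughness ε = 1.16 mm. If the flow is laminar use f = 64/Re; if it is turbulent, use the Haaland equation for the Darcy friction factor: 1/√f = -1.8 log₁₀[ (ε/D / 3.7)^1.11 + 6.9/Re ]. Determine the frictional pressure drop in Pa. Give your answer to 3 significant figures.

ΔP ≈ 3160 Pa

Q = 37.1 m³/h = 37.1/3600 = 0.01031 m³/s.
Cross-sectional area A = πD²/4 = π(0.0668)²/4 = 0.003505 m²; mean velocity V = Q/A = 0.01031/0.003505 = 2.941 m/s.
Reynolds number Re = ρVD/μ = 1.3 · 2.941 · 0.0668 / 1.94e-05 = 1.316e+04.
Re > 4000 → turbulent. Relative roughness ε/D = 0.00116/0.0668 = 0.0174. Haaland: 1/√f = -1.8 log₁₀[(0.0174/3.7)^1.11 + 6.9/1.316e+04] = -1.8 log₁₀[0.0026 + 0.000524] = 4.509, so f = 0.04919.
Darcy-Weisbach: ΔP = f(L/D)(ρV²/2) = 0.04919·(763/0.0668)·(1.3·2.941²/2) = 0.04919·1.142e+04·5.62 = 3158 Pa.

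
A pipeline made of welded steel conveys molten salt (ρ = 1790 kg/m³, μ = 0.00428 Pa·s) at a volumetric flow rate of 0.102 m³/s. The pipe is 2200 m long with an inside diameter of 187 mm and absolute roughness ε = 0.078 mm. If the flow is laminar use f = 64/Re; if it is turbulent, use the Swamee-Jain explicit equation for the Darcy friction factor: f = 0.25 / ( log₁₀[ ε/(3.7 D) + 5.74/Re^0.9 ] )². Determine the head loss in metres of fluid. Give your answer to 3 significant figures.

h_f ≈ 148 m

Cross-sectional area A = πD²/4 = π(0.187)²/4 = 0.02746 m²; mean velocity V = Q/A = 0.102/0.02746 = 3.714 m/s.
Reynolds number Re = ρVD/μ = 1790 · 3.714 · 0.187 / 0.00428 = 2.905e+05.
Re > 4000 → turbulent. Relative roughness ε/D = 7.8e-05/0.187 = 0.000417. Swamee-Jain: f = 0.25/(log₁₀[0.000417/3.7 + 5.74/2.905e+05^0.9])² = 0.25/(log₁₀[0.000113 + 6.95e-05])² = 0.25/(-3.739)² = 0.01788.
Darcy-Weisbach: ΔP = f(L/D)(ρV²/2) = 0.01788·(2200/0.187)·(1790·3.714²/2) = 0.01788·1.176e+04·1.234e+04 = 2.597e+06 Pa.
Head loss h_f = ΔP/(ρg) = 2.597e+06/(1790·9.81) = 148 m.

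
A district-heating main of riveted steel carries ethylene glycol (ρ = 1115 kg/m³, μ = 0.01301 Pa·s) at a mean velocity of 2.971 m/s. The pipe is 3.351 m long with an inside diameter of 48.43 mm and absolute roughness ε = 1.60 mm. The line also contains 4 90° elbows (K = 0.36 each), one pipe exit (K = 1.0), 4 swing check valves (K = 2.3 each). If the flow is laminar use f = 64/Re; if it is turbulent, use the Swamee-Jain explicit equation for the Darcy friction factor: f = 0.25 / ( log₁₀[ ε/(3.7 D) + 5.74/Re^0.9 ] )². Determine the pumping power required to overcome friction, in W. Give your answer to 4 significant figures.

P ≈ 430.6 W

Reynolds number Re = ρVD/μ = 1115 · 2.971 · 0.04843 / 0.013 = 1.233e+04.
Re > 4000 → turbulent. Relative roughness ε/D = 0.0016/0.04843 = 0.033. Swamee-Jain: f = 0.25/(log₁₀[0.033/3.7 + 5.74/1.233e+04^0.9])² = 0.25/(log₁₀[0.00893 + 0.00119])² = 0.25/(-1.995)² = 0.06283.
Total minor-loss coefficient ΣK = 4·0.36 + 1·1 + 4·2.3 = 11.6.
ΔP = [f·L/D + ΣK]·(ρV²/2) = [0.06283·3.351/0.04843 + 11.6]·(1115·2.971²/2) = [4.348 + 11.6]·4921 = 7.867e+04 Pa.
Q = V·A = 2.971·0.001842 = 0.005473 m³/s.
Pumping power P = QΔP = 0.005473·7.867e+04 = 430.58 W = 430.6 W.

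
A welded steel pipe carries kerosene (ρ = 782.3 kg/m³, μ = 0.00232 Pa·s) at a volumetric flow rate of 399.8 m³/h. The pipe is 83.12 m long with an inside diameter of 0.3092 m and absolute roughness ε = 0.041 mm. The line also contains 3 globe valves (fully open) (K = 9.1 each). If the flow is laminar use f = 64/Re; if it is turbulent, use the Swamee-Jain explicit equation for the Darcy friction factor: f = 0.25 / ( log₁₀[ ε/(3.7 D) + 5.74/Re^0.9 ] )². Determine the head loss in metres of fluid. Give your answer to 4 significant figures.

Q = 399.8 m³/h = 399.8/3600 = 0.1111 m³/s.
Cross-sectional area A = πD²/4 = π(0.3092)²/4 = 0.07509 m²; mean velocity V = Q/A = 0.1111/0.07509 = 1.479 m/s.
Reynolds number Re = ρVD/μ = 782.3 · 1.479 · 0.3092 / 0.00232 = 1.542e+05.
Re > 4000 → turbulent. Relative roughness ε/D = 4.1e-05/0.3092 = 0.000133. Swamee-Jain: f = 0.25/(log₁₀[0.000133/3.7 + 5.74/1.542e+05^0.9])² = 0.25/(log₁₀[3.58e-05 + 0.000123])² = 0.25/(-3.799)² = 0.01732.
Total minor-loss coefficient ΣK = 3·9.1 = 27.3.
ΔP = [f·L/D + ΣK]·(ρV²/2) = [0.01732·83.12/0.3092 + 27.3]·(782.3·1.479²/2) = [4.656 + 27.3]·855.6 = 2.734e+04 Pa.
Head loss h_f = ΔP/(ρg) = 2.734e+04/(782.3·9.81) = 3.563 m.

h_f ≈ 3.563 m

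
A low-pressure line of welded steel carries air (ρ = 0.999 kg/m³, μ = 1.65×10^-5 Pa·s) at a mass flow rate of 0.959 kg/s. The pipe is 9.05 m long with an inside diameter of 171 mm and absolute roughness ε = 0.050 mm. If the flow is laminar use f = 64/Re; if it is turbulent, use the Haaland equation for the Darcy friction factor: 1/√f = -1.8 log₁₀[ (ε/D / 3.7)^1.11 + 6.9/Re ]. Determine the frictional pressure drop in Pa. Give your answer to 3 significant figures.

A = πD²/4 = π(0.171)²/4 = 0.02297 m²; mean velocity V = ṁ/(ρA) = 0.959/(0.999 · 0.02297) = 41.8 m/s.
Reynolds number Re = ρVD/μ = 0.999 · 41.8 · 0.171 / 1.65e-05 = 4.328e+05.
Re > 4000 → turbulent. Relative roughness ε/D = 5e-05/0.171 = 0.000292. Haaland: 1/√f = -1.8 log₁₀[(0.000292/3.7)^1.11 + 6.9/4.328e+05] = -1.8 log₁₀[2.8e-05 + 1.59e-05] = 7.844, so f = 0.01625.
Darcy-Weisbach: ΔP = f(L/D)(ρV²/2) = 0.01625·(9.05/0.171)·(0.999·41.8²/2) = 0.01625·52.92·872.7 = 750.8 Pa.

ΔP ≈ 751 Pa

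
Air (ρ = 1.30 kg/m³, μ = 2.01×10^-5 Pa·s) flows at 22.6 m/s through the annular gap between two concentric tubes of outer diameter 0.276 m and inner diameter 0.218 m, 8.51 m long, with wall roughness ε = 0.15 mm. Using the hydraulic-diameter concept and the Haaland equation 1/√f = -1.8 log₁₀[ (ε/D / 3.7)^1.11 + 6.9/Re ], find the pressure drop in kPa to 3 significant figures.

ΔP ≈ 1.30 kPa

Hydraulic diameter D_h = 4A/P = D_o - D_i = 0.276 - 0.218 = 0.058 m.
Re = ρVD_h/μ = 1.3·22.6·0.058/2.01e-05 = 8.478e+04.
ε/D_h = 0.00015/0.058 = 0.00259; Haaland gives 1/√f = -1.8 log₁₀[0.000314+8.14e-05] = 6.125, so f = 0.02666.
ΔP = f(L/D_h)(ρV²/2) = 0.02666·8.51/0.058·332 = 1299 Pa.
ΔP = 1.30 kPa.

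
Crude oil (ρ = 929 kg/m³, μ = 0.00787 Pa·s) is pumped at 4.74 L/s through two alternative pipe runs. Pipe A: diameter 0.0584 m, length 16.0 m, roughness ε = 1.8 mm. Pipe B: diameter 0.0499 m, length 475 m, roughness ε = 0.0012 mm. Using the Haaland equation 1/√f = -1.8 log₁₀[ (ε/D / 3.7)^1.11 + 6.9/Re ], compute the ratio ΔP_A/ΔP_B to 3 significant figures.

Pipe A: V = Q/A = 0.00474/0.002679 = 1.77 m/s; Re = 1.22e+04; ε/D = 0.0308; Haaland → f = 0.06038; ΔP_A = f(L/D)(ρV²/2) = 2.406e+04 Pa.
Pipe B: V = Q/A = 0.00474/0.001956 = 2.424 m/s; Re = 1.428e+04; ε/D = 2.4e-05; Haaland → f = 0.0281; ΔP_B = f(L/D)(ρV²/2) = 7.299e+05 Pa.
ΔP_A/ΔP_B = 2.406e+04/7.299e+05 = 0.0330.

ΔP_A/ΔP_B ≈ 0.0330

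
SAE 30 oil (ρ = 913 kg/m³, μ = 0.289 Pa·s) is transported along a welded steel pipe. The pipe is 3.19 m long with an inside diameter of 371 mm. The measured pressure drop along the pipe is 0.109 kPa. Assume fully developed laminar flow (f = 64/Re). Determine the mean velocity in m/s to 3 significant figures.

For laminar flow, f = 64/Re with Re = ρVD/μ, so Darcy-Weisbach reduces to ΔP = 32μLV/D². Solving for V: V = ΔP·D²/(32μL) = 109·(0.371)²/(32·0.289·3.19) = 0.5086 m/s.
Check: Re = ρVD/μ = 913·0.5086·0.371/0.289 = 596 < 2300, so the laminar assumption holds.

V ≈ 0.509 m/s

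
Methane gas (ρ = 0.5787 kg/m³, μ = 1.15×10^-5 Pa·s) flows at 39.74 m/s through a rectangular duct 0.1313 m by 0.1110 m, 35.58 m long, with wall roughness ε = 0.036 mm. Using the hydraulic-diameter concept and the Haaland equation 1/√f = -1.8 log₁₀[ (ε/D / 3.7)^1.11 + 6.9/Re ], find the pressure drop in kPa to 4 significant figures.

Hydraulic diameter D_h = 4A/P = 4·(0.1313·0.111)/(2·(0.1313+0.111)) = 0.0583/0.4846 = 0.1203 m.
Re = ρVD_h/μ = 0.5787·39.74·0.1203/1.15e-05 = 2.406e+05.
ε/D_h = 3.6e-05/0.1203 = 0.000299; Haaland gives 1/√f = -1.8 log₁₀[2.87e-05+2.87e-05] = 7.634, so f = 0.01716.
ΔP = f(L/D_h)(ρV²/2) = 0.01716·35.58/0.1203·457 = 2319 Pa.
ΔP = 2.319 kPa.

ΔP ≈ 2.319 kPa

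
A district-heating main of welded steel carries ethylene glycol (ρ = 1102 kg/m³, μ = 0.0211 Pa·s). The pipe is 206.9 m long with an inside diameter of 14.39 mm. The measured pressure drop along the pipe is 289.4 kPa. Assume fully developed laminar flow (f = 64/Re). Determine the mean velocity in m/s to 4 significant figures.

For laminar flow, f = 64/Re with Re = ρVD/μ, so Darcy-Weisbach reduces to ΔP = 32μLV/D². Solving for V: V = ΔP·D²/(32μL) = 2.894e+05·(0.01439)²/(32·0.0211·206.9) = 0.429 m/s.
Check: Re = ρVD/μ = 1102·0.429·0.01439/0.0211 = 322.4 < 2300, so the laminar assumption holds.

V ≈ 0.4290 m/s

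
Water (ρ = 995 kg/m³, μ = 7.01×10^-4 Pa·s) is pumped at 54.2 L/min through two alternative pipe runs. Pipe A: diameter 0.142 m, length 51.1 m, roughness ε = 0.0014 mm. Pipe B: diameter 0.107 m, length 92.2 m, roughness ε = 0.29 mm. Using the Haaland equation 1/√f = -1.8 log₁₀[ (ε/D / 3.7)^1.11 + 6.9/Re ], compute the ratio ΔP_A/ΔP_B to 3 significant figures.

ΔP_A/ΔP_B ≈ 0.125

Pipe A: V = Q/A = 0.0009033/0.01584 = 0.05704 m/s; Re = 1.15e+04; ε/D = 9.86e-06; Haaland → f = 0.02974; ΔP_A = f(L/D)(ρV²/2) = 17.33 Pa.
Pipe B: V = Q/A = 0.0009033/0.008992 = 0.1005 m/s; Re = 1.526e+04; ε/D = 0.00271; Haaland → f = 0.03199; ΔP_B = f(L/D)(ρV²/2) = 138.4 Pa.
ΔP_A/ΔP_B = 17.33/138.4 = 0.125.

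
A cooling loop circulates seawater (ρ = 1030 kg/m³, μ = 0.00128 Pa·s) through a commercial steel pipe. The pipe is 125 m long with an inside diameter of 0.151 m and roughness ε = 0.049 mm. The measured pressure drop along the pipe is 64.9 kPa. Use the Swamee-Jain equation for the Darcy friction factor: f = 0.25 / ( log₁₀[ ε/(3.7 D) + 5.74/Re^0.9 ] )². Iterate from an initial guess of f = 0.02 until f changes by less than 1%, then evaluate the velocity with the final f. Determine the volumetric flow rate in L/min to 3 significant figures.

Q ≈ 3220 L/min

Rearranging Darcy-Weisbach: V = √(2·ΔP·D/(f·L·ρ)). With ε/D = 4.9e-05/0.151 = 0.000325, iterate starting from f = 0.02:
  f = 0.02 → V = √(2·6.49e+04·0.151/(0.02·125·1030)) = 2.759 m/s; Re = ρVD/μ = 3.352e+05; f → 0.01707
  f = 0.01707 → V = 2.987 m/s; Re = 3.629e+05; f → 0.01696
Converged (Δf/f < 1%). With the final f = 0.01696: V = √(2·6.49e+04·0.151/(0.01696·125·1030)) = 2.996 m/s.
Q = V·A = 2.996·(π/4·0.151²) = 0.05366 m³/s = 3220 L/min.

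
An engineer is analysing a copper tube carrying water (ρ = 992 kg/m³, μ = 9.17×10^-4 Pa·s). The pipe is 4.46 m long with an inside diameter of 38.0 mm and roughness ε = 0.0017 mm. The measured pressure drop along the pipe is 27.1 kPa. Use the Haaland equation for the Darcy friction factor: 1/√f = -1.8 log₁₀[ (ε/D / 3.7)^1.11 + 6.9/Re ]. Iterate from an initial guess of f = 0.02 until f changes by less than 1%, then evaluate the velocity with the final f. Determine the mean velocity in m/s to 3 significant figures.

V ≈ 5.49 m/s

Rearranging Darcy-Weisbach: V = √(2·ΔP·D/(f·L·ρ)). With ε/D = 1.7e-06/0.038 = 4.47e-05, iterate starting from f = 0.02:
  f = 0.02 → V = √(2·2.71e+04·0.038/(0.02·4.46·992)) = 4.825 m/s; Re = ρVD/μ = 1.983e+05; f → 0.01582
  f = 0.01582 → V = 5.425 m/s; Re = 2.23e+05; f → 0.01549
  f = 0.01549 → V = 5.481 m/s; Re = 2.253e+05; f → 0.01547
Converged (Δf/f < 1%). With the final f = 0.01547: V = √(2·2.71e+04·0.038/(0.01547·4.46·992)) = 5.486 m/s.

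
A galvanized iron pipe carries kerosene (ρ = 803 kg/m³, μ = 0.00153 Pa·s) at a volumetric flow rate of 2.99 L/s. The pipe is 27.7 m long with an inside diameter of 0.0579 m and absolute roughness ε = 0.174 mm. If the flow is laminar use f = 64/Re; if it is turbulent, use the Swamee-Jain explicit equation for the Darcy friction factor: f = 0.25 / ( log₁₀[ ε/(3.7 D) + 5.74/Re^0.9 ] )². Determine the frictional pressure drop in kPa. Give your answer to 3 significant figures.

Q = 2.99 L/s = 2.99/1000 = 0.00299 m³/s.
Cross-sectional area A = πD²/4 = π(0.0579)²/4 = 0.002633 m²; mean velocity V = Q/A = 0.00299/0.002633 = 1.136 m/s.
Reynolds number Re = ρVD/μ = 803 · 1.136 · 0.0579 / 0.00153 = 3.451e+04.
Re > 4000 → turbulent. Relative roughness ε/D = 0.000174/0.0579 = 0.00301. Swamee-Jain: f = 0.25/(log₁₀[0.00301/3.7 + 5.74/3.451e+04^0.9])² = 0.25/(log₁₀[0.000812 + 0.000473])² = 0.25/(-2.891)² = 0.02991.
Darcy-Weisbach: ΔP = f(L/D)(ρV²/2) = 0.02991·(27.7/0.0579)·(803·1.136²/2) = 0.02991·478.4·517.8 = 7409 Pa.
ΔP = 7409 Pa = 7.41 kPa.

ΔP ≈ 7.41 kPa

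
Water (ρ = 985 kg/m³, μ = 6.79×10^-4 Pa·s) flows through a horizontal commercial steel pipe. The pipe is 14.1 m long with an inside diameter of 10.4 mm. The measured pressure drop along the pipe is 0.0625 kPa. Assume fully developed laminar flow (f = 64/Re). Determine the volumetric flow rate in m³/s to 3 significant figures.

For laminar flow, f = 64/Re with Re = ρVD/μ, so Darcy-Weisbach reduces to ΔP = 32μLV/D². Solving for V: V = ΔP·D²/(32μL) = 62.5·(0.0104)²/(32·0.000679·14.1) = 0.02207 m/s.
Check: Re = ρVD/μ = 985·0.02207·0.0104/0.000679 = 332.9 < 2300, so the laminar assumption holds.
Q = V·A = 0.02207·(π/4·0.0104²) = 1.874e-06 m³/s = 1.87×10^-6 m³/s.

Q ≈ 1.87×10^-6 m³/s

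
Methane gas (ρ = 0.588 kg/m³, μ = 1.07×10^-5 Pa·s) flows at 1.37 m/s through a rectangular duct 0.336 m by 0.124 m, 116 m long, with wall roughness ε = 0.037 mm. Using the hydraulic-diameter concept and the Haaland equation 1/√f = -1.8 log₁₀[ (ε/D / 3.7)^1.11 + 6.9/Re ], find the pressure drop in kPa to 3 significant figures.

Hydraulic diameter D_h = 4A/P = 4·(0.336·0.124)/(2·(0.336+0.124)) = 0.1667/0.92 = 0.1811 m.
Re = ρVD_h/μ = 0.588·1.37·0.1811/1.07e-05 = 1.364e+04.
ε/D_h = 3.7e-05/0.1811 = 0.000204; Haaland gives 1/√f = -1.8 log₁₀[1.88e-05+0.000506] = 5.904, so f = 0.02869.
ΔP = f(L/D_h)(ρV²/2) = 0.02869·116/0.1811·0.5518 = 10.14 Pa.
ΔP = 0.0101 kPa.

ΔP ≈ 0.0101 kPa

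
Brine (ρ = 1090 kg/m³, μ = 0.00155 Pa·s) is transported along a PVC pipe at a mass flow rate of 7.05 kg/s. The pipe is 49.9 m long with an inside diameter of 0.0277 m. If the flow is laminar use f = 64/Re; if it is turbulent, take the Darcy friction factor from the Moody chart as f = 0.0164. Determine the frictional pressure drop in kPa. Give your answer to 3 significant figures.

A = πD²/4 = π(0.0277)²/4 = 0.0006026 m²; mean velocity V = ṁ/(ρA) = 7.05/(1090 · 0.0006026) = 10.73 m/s.
Reynolds number Re = ρVD/μ = 1090 · 10.73 · 0.0277 / 0.00155 = 2.091e+05.
Re > 4000 → turbulent; use the Moody-chart value f = 0.0164.
Darcy-Weisbach: ΔP = f(L/D)(ρV²/2) = 0.0164·(49.9/0.0277)·(1090·10.73²/2) = 0.0164·1801·6.278e+04 = 1.855e+06 Pa.
ΔP = 1.855e+06 Pa = 1850 kPa.

ΔP ≈ 1850 kPa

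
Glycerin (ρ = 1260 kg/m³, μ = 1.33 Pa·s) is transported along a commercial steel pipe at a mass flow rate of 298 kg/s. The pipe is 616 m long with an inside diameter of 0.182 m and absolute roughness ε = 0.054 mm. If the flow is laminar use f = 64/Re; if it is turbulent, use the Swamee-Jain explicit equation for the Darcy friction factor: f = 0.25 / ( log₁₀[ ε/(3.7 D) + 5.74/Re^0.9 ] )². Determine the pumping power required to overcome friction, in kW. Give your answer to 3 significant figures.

P ≈ 1700 kW

A = πD²/4 = π(0.182)²/4 = 0.02602 m²; mean velocity V = ṁ/(ρA) = 298/(1260 · 0.02602) = 9.091 m/s.
Reynolds number Re = ρVD/μ = 1260 · 9.091 · 0.182 / 1.33 = 1567.
Re < 2300 → laminar flow, so f = 64/Re = 64/1567 = 0.04083 (the turbulent correlation is not needed).
Darcy-Weisbach: ΔP = f(L/D)(ρV²/2) = 0.04083·(616/0.182)·(1260·9.091²/2) = 0.04083·3385·5.207e+04 = 7.195e+06 Pa.
Q = ṁ/ρ = 298/1260 = 0.2365 m³/s.
Pumping power P = QΔP = 0.2365·7.195e+06 = 1702000 W = 1700 kW.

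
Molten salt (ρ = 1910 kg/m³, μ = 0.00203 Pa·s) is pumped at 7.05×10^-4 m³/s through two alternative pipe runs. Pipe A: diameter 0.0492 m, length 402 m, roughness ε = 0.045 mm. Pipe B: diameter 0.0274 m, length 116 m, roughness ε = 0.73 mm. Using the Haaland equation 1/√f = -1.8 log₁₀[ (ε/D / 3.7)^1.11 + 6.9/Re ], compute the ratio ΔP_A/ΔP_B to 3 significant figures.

ΔP_A/ΔP_B ≈ 0.0946

Pipe A: V = Q/A = 0.000705/0.001901 = 0.3708 m/s; Re = 1.717e+04; ε/D = 0.000915; Haaland → f = 0.02834; ΔP_A = f(L/D)(ρV²/2) = 3.041e+04 Pa.
Pipe B: V = Q/A = 0.000705/0.0005896 = 1.196 m/s; Re = 3.082e+04; ε/D = 0.0266; Haaland → f = 0.05562; ΔP_B = f(L/D)(ρV²/2) = 3.215e+05 Pa.
ΔP_A/ΔP_B = 3.041e+04/3.215e+05 = 0.0946.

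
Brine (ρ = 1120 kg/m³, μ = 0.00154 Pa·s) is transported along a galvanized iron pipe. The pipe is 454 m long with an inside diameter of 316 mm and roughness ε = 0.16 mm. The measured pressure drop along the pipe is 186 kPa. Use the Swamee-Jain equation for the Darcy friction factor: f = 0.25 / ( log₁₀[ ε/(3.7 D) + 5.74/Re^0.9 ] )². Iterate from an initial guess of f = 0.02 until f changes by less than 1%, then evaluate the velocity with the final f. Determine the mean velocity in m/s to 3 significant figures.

V ≈ 3.64 m/s

Rearranging Darcy-Weisbach: V = √(2·ΔP·D/(f·L·ρ)). With ε/D = 0.00016/0.316 = 0.000506, iterate starting from f = 0.02:
  f = 0.02 → V = √(2·1.86e+05·0.316/(0.02·454·1120)) = 3.4 m/s; Re = ρVD/μ = 7.814e+05; f → 0.01748
  f = 0.01748 → V = 3.636 m/s; Re = 8.357e+05; f → 0.01744
Converged (Δf/f < 1%). With the final f = 0.01744: V = √(2·1.86e+05·0.316/(0.01744·454·1120)) = 3.641 m/s.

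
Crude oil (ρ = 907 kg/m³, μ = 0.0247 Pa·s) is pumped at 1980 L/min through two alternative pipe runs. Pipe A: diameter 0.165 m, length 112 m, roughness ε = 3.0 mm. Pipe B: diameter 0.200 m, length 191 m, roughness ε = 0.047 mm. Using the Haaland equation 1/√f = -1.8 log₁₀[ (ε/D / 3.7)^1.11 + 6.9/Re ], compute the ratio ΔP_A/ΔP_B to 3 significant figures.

ΔP_A/ΔP_B ≈ 2.34

Pipe A: V = Q/A = 0.033/0.02138 = 1.543 m/s; Re = 9351; ε/D = 0.0182; Haaland → f = 0.05105; ΔP_A = f(L/D)(ρV²/2) = 3.743e+04 Pa.
Pipe B: V = Q/A = 0.033/0.03142 = 1.05 m/s; Re = 7714; ε/D = 0.000235; Haaland → f = 0.03344; ΔP_B = f(L/D)(ρV²/2) = 1.598e+04 Pa.
ΔP_A/ΔP_B = 3.743e+04/1.598e+04 = 2.34.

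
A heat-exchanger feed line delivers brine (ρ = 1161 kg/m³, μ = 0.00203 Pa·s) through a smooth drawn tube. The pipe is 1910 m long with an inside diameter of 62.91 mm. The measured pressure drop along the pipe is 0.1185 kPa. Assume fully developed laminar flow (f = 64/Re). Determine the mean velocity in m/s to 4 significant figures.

V ≈ 0.003780 m/s

For laminar flow, f = 64/Re with Re = ρVD/μ, so Darcy-Weisbach reduces to ΔP = 32μLV/D². Solving for V: V = ΔP·D²/(32μL) = 118.5·(0.06291)²/(32·0.00203·1910) = 0.00378 m/s.
Check: Re = ρVD/μ = 1161·0.00378·0.06291/0.00203 = 136 < 2300, so the laminar assumption holds.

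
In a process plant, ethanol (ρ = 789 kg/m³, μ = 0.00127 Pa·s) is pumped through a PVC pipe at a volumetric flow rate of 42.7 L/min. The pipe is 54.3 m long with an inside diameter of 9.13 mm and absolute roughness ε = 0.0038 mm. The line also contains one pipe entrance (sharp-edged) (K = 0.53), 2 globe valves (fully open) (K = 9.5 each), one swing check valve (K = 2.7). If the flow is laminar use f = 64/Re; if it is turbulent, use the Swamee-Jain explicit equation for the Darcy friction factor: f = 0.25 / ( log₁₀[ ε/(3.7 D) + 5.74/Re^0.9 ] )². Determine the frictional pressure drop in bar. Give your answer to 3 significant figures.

ΔP ≈ 70.1 bar

Q = 42.7 L/min = 42.7/60000 = 0.0007117 m³/s.
Cross-sectional area A = πD²/4 = π(0.00913)²/4 = 6.547e-05 m²; mean velocity V = Q/A = 0.0007117/6.547e-05 = 10.87 m/s.
Reynolds number Re = ρVD/μ = 789 · 10.87 · 0.00913 / 0.00127 = 6.166e+04.
Re > 4000 → turbulent. Relative roughness ε/D = 3.8e-06/0.00913 = 0.000416. Swamee-Jain: f = 0.25/(log₁₀[0.000416/3.7 + 5.74/6.166e+04^0.9])² = 0.25/(log₁₀[0.000112 + 0.00028])² = 0.25/(-3.406)² = 0.02155.
Total minor-loss coefficient ΣK = 1·0.53 + 2·9.5 + 1·2.7 = 22.2.
ΔP = [f·L/D + ΣK]·(ρV²/2) = [0.02155·54.3/0.00913 + 22.2]·(789·10.87²/2) = [128.2 + 22.2]·4.662e+04 = 7.012e+06 Pa.
ΔP = 7.012e+06 Pa = 70.1 bar.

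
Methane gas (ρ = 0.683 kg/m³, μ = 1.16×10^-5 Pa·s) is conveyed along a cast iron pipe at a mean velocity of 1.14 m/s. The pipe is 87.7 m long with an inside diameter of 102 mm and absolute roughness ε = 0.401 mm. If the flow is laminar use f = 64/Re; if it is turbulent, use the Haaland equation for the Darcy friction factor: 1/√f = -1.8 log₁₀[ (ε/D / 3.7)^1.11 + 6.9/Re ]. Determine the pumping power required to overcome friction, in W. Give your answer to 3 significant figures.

P ≈ 0.138 W

Reynolds number Re = ρVD/μ = 0.683 · 1.14 · 0.102 / 1.16e-05 = 6846.
Re > 4000 → turbulent. Relative roughness ε/D = 0.000401/0.102 = 0.00393. Haaland: 1/√f = -1.8 log₁₀[(0.00393/3.7)^1.11 + 6.9/6846] = -1.8 log₁₀[0.0005 + 0.00101] = 5.079, so f = 0.03877.
Darcy-Weisbach: ΔP = f(L/D)(ρV²/2) = 0.03877·(87.7/0.102)·(0.683·1.14²/2) = 0.03877·859.8·0.4438 = 14.79 Pa.
Q = V·A = 1.14·0.008171 = 0.009315 m³/s.
Pumping power P = QΔP = 0.009315·14.79 = 0.1378 W = 0.138 W.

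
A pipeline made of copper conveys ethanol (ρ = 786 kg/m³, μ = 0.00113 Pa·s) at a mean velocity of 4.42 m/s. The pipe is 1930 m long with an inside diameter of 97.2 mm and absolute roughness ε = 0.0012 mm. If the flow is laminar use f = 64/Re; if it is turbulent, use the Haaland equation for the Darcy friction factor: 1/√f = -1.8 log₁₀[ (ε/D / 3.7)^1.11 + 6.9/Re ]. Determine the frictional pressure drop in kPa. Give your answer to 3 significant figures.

ΔP ≈ 2200 kPa

Reynolds number Re = ρVD/μ = 786 · 4.42 · 0.0972 / 0.00113 = 2.988e+05.
Re > 4000 → turbulent. Relative roughness ε/D = 1.2e-06/0.0972 = 1.23e-05. Haaland: 1/√f = -1.8 log₁₀[(1.23e-05/3.7)^1.11 + 6.9/2.988e+05] = -1.8 log₁₀[8.33e-07 + 2.31e-05] = 8.318, so f = 0.01445.
Darcy-Weisbach: ΔP = f(L/D)(ρV²/2) = 0.01445·(1930/0.0972)·(786·4.42²/2) = 0.01445·1.986e+04·7678 = 2.203e+06 Pa.
ΔP = 2.203e+06 Pa = 2200 kPa.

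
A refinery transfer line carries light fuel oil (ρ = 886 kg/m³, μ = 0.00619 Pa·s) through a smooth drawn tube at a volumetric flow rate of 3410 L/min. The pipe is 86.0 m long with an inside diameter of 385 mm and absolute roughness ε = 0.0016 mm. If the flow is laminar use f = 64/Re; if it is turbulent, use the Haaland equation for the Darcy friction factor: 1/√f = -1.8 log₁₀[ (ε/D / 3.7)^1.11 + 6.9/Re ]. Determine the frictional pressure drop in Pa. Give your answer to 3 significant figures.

Q = 3410 L/min = 3410/60000 = 0.05683 m³/s.
Cross-sectional area A = πD²/4 = π(0.385)²/4 = 0.1164 m²; mean velocity V = Q/A = 0.05683/0.1164 = 0.4882 m/s.
Reynolds number Re = ρVD/μ = 886 · 0.4882 · 0.385 / 0.00619 = 2.69e+04.
Re > 4000 → turbulent. Relative roughness ε/D = 1.6e-06/0.385 = 4.16e-06. Haaland: 1/√f = -1.8 log₁₀[(4.16e-06/3.7)^1.11 + 6.9/2.69e+04] = -1.8 log₁₀[2.49e-07 + 0.000256] = 6.463, so f = 0.02394.
Darcy-Weisbach: ΔP = f(L/D)(ρV²/2) = 0.02394·(86/0.385)·(886·0.4882²/2) = 0.02394·223.4·105.6 = 564.6 Pa.

ΔP ≈ 565 Pa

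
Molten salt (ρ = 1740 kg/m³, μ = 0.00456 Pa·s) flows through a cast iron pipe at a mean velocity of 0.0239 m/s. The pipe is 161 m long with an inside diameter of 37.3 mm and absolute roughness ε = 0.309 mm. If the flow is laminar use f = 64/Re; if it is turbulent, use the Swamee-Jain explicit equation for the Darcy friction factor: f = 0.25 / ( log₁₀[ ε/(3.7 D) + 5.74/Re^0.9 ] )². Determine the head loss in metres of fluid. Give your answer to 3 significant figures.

h_f ≈ 0.0236 m

Reynolds number Re = ρVD/μ = 1740 · 0.0239 · 0.0373 / 0.00456 = 340.2.
Re < 2300 → laminar flow, so f = 64/Re = 64/340.2 = 0.1881 (the turbulent correlation is not needed).
Darcy-Weisbach: ΔP = f(L/D)(ρV²/2) = 0.1881·(161/0.0373)·(1740·0.0239²/2) = 0.1881·4316·0.497 = 403.6 Pa.
Head loss h_f = ΔP/(ρg) = 403.6/(1740·9.81) = 0.0236 m.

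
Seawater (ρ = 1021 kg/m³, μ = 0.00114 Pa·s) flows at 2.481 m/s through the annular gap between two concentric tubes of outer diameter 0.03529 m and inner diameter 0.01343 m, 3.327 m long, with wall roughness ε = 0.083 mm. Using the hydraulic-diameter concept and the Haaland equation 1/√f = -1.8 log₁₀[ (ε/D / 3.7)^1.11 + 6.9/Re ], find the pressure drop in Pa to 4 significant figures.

Hydraulic diameter D_h = 4A/P = D_o - D_i = 0.03529 - 0.01343 = 0.02186 m.
Re = ρVD_h/μ = 1021·2.481·0.02186/0.00114 = 4.857e+04.
ε/D_h = 8.3e-05/0.02186 = 0.0038; Haaland gives 1/√f = -1.8 log₁₀[0.000481+0.000142] = 5.769, so f = 0.03004.
ΔP = f(L/D_h)(ρV²/2) = 0.03004·3.327/0.02186·3142 = 1.437e+04 Pa.

ΔP ≈ 14370 Pa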